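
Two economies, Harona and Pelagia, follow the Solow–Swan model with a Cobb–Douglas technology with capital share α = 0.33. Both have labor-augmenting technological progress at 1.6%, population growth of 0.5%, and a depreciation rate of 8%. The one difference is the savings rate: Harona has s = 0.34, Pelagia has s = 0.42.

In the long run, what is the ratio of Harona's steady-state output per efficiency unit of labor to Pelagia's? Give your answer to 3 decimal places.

Steady-state y* = [s/(n + g + δ)]^(α/(1−α)), so the ratio is [ (s_H/(n + g + δ)_H) / (s_P/(n + g + δ)_P) ]^0.4925.
s_H/(n + g + δ)_H = 0.34/0.101 = 3.3663; s_P/(n + g + δ)_P = 0.42/0.101 = 4.1584.
Ratio = (3.3663/4.1584)^0.4925 = 0.8095^0.4925 ≈ 0.9011

y*_H / y*_P ≈ 0.901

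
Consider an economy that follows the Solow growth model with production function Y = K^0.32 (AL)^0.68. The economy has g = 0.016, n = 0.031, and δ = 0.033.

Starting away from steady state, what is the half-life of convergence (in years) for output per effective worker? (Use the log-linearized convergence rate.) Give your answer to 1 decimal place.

half-life ≈ 12.7 years

Near the steady state the convergence rate is λ = (1 − α)(n + g + δ).
λ = (1 − 0.32) × 0.080 = 0.68 × 0.080 = 0.0544
Half-life = ln 2 / λ = 0.6931 / 0.0544 ≈ 12.74 years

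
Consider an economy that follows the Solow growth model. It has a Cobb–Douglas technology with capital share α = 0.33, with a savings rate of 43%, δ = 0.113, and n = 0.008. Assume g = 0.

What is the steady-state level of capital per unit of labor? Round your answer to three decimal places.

k* = 6.636

In steady state, investment equals break-even investment: s·k^α = (n + δ)·k.
Dividing both sides by k: k^(1−α) = s / (n + δ).
k^0.67 = 0.43 / (0.008 + 0.113) = 0.43 / 0.121 = 3.5537
k* = 3.5537^(1/0.67) ≈ 6.6361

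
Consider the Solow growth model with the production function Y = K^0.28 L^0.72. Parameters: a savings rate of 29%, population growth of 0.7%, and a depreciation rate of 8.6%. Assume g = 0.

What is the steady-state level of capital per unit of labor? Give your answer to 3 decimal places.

Steady state requires s·f(k) = (n + δ)·k, i.e. s·k^α = (n + δ)·k.
Rearranging, k^(1−α) = s / (n + δ).
k^0.72 = 0.29 / (0.007 + 0.086) = 0.29 / 0.093 = 3.1183
k* = 3.1183^(1/0.72) ≈ 4.8529

k* ≈ 4.853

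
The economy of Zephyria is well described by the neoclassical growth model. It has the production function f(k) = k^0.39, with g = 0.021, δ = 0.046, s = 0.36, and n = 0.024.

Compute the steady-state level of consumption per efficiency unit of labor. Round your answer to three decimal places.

Steady state requires s·f(k) = (n + g + δ)·k, i.e. s·k^α = (n + g + δ)·k.
Rearranging, k^(1−α) = s / (n + g + δ).
k^0.61 = 0.36 / (0.024 + 0.021 + 0.046) = 0.36 / 0.091 = 3.9560
k* = 3.9560^(1/0.61) ≈ 9.5303
y* = (k*)^α = 9.5303^0.39 ≈ 2.4091
c* = (1 − s)·y* = (1 − 0.36) × 2.4091 ≈ 1.5418

c* ≈ 1.542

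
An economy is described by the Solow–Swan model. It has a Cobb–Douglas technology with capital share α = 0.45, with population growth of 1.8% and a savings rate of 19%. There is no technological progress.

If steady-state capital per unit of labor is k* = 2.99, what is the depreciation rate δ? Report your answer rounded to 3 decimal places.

Steady state requires s·f(k) = (n + δ)·k, i.e. s·k^α = (n + δ)·k.
So s / (n + δ) = (k*)^(1−α) = 2.99^0.55 = 1.8265.
Therefore n + δ = s / 1.8265 = 0.19 / 1.8265 = 0.1040, so δ = 0.1040 − 0.018 = 0.0860.

δ ≈ 0.086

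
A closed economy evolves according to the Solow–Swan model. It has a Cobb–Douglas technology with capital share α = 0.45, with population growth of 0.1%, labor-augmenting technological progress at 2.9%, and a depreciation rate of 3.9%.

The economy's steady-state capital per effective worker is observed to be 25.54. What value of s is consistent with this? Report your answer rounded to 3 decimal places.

In steady state, investment equals break-even investment: s·k^α = (n + g + δ)·k.
So s / (n + g + δ) = (k*)^(1−α) = 25.54^0.55 = 5.9425.
Therefore s = 5.9425 × (n + g + δ) = 5.9425 × 0.069 = 0.4100.

s ≈ 0.410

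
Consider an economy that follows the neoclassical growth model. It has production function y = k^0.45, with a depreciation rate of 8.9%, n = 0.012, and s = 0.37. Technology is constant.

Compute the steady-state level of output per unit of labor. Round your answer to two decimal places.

y* ≈ 2.89

Steady state requires s·f(k) = (n + δ)·k, i.e. s·k^α = (n + δ)·k.
Rearranging, k^(1−α) = s / (n + δ).
k^0.55 = 0.37 / (0.012 + 0.089) = 0.37 / 0.101 = 3.6634
k* = 3.6634^(1/0.55) ≈ 10.5985
y* = (k*)^α = 10.5985^0.45 ≈ 2.8931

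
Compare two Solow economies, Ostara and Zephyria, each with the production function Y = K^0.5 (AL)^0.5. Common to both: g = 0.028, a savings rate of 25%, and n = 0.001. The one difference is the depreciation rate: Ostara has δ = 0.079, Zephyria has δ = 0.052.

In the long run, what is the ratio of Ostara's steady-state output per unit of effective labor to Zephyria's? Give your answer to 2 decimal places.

Steady-state y* = [s/(n + g + δ)]^(α/(1−α)), so the ratio is [ (s_O/(n + g + δ)_O) / (s_Z/(n + g + δ)_Z) ]^1.
s_O/(n + g + δ)_O = 0.25/0.108 = 2.3148; s_Z/(n + g + δ)_Z = 0.25/0.081 = 3.0864.
Ratio = (2.3148/3.0864)^1 = 0.7500^1 ≈ 0.7500

ratio ≈ 0.75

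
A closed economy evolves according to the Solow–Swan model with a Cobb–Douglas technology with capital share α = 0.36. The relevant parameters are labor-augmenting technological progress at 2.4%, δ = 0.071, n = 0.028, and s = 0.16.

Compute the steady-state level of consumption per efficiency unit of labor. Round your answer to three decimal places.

At the steady state, Δk = 0, so s·k^α = (n + g + δ)·k.
Rearranging, k^(1−α) = s / (n + g + δ).
k^0.64 = 0.16 / (0.028 + 0.024 + 0.071) = 0.16 / 0.123 = 1.3008
k* = 1.3008^(1/0.64) ≈ 1.5082
y* = (k*)^α = 1.5082^0.36 ≈ 1.1594
c* = (1 − s)·y* = (1 − 0.16) × 1.1594 ≈ 0.9739

c* = 0.974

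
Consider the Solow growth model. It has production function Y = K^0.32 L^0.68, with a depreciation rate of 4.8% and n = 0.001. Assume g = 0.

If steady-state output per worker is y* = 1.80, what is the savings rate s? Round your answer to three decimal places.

s ≈ 0.171

Steady state requires s·f(k) = (n + δ)·k, i.e. s·k^α = (n + δ)·k.
Since y* = [s/(n + δ)]^(α/(1−α)), we have s/(n + δ) = (y*)^((1−α)/α) = 1.80^2.125 = 3.4870.
Therefore s = 3.4870 × (n + δ) = 3.4870 × 0.049 = 0.1709.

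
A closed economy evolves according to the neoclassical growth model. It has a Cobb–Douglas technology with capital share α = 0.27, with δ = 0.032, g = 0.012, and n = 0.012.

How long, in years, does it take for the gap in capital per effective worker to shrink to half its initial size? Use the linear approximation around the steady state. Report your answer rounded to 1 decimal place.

about 17.0 years

Near the steady state the convergence rate is λ = (1 − α)(n + g + δ).
λ = (1 − 0.27) × 0.056 = 0.73 × 0.056 = 0.04088
Half-life = ln 2 / λ = 0.6931 / 0.04088 ≈ 16.95 years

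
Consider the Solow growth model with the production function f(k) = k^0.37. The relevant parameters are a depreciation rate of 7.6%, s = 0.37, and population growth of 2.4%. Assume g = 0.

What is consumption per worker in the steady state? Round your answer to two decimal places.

In steady state, investment equals break-even investment: s·k^α = (n + δ)·k.
Rearranging, k^(1−α) = s / (n + δ).
k^0.63 = 0.37 / (0.024 + 0.076) = 0.37 / 0.100 = 3.7000
k* = 3.7000^(1/0.63) ≈ 7.9782
y* = (k*)^α = 7.9782^0.37 ≈ 2.1563
c* = (1 − s)·y* = (1 − 0.37) × 2.1563 ≈ 1.3585

c* ≈ 1.36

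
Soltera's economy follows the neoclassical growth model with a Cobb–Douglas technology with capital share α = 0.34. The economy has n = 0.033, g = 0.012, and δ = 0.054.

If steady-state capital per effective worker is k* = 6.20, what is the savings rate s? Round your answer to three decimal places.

At the steady state, Δk = 0, so s·k^α = (n + g + δ)·k.
So s / (n + g + δ) = (k*)^(1−α) = 6.20^0.66 = 3.3341.
Therefore s = 3.3341 × (n + g + δ) = 3.3341 × 0.099 = 0.3301.

s ≈ 0.330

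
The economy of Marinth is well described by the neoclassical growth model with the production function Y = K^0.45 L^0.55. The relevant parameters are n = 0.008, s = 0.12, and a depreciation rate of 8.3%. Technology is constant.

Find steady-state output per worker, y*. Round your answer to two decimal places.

In steady state, investment equals break-even investment: s·k^α = (n + δ)·k.
Rearranging, k^(1−α) = s / (n + δ).
k^0.55 = 0.12 / (0.008 + 0.083) = 0.12 / 0.091 = 1.3187
k* = 1.3187^(1/0.55) ≈ 1.6537
y* = (k*)^α = 1.6537^0.45 ≈ 1.2540

y* ≈ 1.25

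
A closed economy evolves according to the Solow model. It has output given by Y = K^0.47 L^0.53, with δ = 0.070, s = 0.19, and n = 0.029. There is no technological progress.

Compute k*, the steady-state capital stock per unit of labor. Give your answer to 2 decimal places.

Steady state requires s·f(k) = (n + δ)·k, i.e. s·k^α = (n + δ)·k.
Dividing both sides by k: k^(1−α) = s / (n + δ).
k^0.53 = 0.19 / (0.029 + 0.070) = 0.19 / 0.099 = 1.9192
k* = 1.9192^(1/0.53) ≈ 3.4213

k* ≈ 3.42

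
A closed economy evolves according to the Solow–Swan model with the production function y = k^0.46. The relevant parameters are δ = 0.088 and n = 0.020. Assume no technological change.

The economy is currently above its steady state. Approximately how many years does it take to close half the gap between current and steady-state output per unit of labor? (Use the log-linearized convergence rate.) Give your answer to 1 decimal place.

t_½ ≈ 11.9 years

Near the steady state the convergence rate is λ = (1 − α)(n + δ).
λ = (1 − 0.46) × 0.108 = 0.54 × 0.108 = 0.05832
Half-life = ln 2 / λ = 0.6931 / 0.05832 ≈ 11.88 years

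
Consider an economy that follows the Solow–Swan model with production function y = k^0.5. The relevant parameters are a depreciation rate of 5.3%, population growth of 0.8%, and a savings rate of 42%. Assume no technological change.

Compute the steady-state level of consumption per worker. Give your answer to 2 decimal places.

c* ≈ 3.99

At the steady state, Δk = 0, so s·k^α = (n + δ)·k.
Rearranging, k^(1−α) = s / (n + δ).
k^0.5 = 0.42 / (0.008 + 0.053) = 0.42 / 0.061 = 6.8852
k* = 6.8852^(1/0.5) ≈ 47.4060
y* = (k*)^α = 47.4060^0.5 ≈ 6.8852
c* = (1 − s)·y* = (1 − 0.42) × 6.8852 ≈ 3.9934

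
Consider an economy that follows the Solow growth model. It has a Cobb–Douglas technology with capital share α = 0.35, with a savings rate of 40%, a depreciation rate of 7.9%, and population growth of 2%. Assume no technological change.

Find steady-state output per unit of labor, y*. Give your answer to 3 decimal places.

y* = 2.121

In steady state, investment equals break-even investment: s·k^α = (n + δ)·k.
Dividing both sides by k: k^(1−α) = s / (n + δ).
k^0.65 = 0.40 / (0.020 + 0.079) = 0.40 / 0.099 = 4.0404
k* = 4.0404^(1/0.65) ≈ 8.5696
y* = (k*)^α = 8.5696^0.35 ≈ 2.1210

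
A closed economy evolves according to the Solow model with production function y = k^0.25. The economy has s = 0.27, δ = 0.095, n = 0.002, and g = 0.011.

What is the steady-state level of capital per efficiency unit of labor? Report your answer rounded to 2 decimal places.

k* ≈ 3.39

At the steady state, Δk = 0, so s·k^α = (n + g + δ)·k.
Dividing both sides by k: k^(1−α) = s / (n + g + δ).
k^0.75 = 0.27 / (0.002 + 0.011 + 0.095) = 0.27 / 0.108 = 2.5000
k* = 2.5000^(1/0.75) ≈ 3.3930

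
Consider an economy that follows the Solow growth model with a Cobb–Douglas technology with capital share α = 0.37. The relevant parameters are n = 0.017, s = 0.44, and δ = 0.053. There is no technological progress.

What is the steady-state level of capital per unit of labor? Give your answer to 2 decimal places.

Steady state requires s·f(k) = (n + δ)·k, i.e. s·k^α = (n + δ)·k.
Dividing both sides by k: k^(1−α) = s / (n + δ).
k^0.63 = 0.44 / (0.017 + 0.053) = 0.44 / 0.070 = 6.2857
k* = 6.2857^(1/0.63) ≈ 18.5024

k* = 18.50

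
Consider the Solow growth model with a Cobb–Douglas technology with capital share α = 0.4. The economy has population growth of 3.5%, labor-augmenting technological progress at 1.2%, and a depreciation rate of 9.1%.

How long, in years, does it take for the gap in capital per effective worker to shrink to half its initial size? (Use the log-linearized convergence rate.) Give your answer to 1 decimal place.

Near the steady state the convergence rate is λ = (1 − α)(n + g + δ).
λ = (1 − 0.4) × 0.138 = 0.6 × 0.138 = 0.0828
Half-life = ln 2 / λ = 0.6931 / 0.0828 ≈ 8.37 years

about 8.4 years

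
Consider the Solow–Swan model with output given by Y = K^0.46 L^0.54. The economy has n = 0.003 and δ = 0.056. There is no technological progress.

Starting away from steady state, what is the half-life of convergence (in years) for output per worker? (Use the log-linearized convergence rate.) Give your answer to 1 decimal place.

half-life ≈ 21.8 years

Near the steady state the convergence rate is λ = (1 − α)(n + δ).
λ = (1 − 0.46) × 0.059 = 0.54 × 0.059 = 0.03186
Half-life = ln 2 / λ = 0.6931 / 0.03186 ≈ 21.75 years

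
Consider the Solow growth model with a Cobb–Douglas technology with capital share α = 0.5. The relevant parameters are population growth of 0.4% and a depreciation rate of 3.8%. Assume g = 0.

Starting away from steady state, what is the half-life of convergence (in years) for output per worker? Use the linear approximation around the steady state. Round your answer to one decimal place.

Near the steady state the convergence rate is λ = (1 − α)(n + δ).
λ = (1 − 0.5) × 0.042 = 0.5 × 0.042 = 0.0210
Half-life = ln 2 / λ = 0.6931 / 0.0210 ≈ 33.00 years

half-life ≈ 33.0 years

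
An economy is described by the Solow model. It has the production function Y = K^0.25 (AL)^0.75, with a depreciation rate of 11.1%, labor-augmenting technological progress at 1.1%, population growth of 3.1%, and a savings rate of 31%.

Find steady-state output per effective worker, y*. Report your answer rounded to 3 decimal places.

In steady state, investment equals break-even investment: s·k^α = (n + g + δ)·k.
Dividing both sides by k: k^(1−α) = s / (n + g + δ).
k^0.75 = 0.31 / (0.031 + 0.011 + 0.111) = 0.31 / 0.153 = 2.0261
k* = 2.0261^(1/0.75) ≈ 2.5638
y* = (k*)^α = 2.5638^0.25 ≈ 1.2654

y* ≈ 1.265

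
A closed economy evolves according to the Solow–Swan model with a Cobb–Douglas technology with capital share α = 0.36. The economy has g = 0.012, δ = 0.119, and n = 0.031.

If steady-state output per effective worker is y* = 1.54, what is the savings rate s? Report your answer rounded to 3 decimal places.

In steady state, investment equals break-even investment: s·k^α = (n + g + δ)·k.
Since y* = [s/(n + g + δ)]^(α/(1−α)), we have s/(n + g + δ) = (y*)^((1−α)/α) = 1.54^1.7778 = 2.1546.
Therefore s = 2.1546 × (n + g + δ) = 2.1546 × 0.162 = 0.3490.

s ≈ 0.349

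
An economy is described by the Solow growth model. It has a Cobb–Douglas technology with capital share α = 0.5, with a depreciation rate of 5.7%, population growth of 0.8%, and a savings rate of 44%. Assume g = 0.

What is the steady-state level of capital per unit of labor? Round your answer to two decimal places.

k* ≈ 45.82

At the steady state, Δk = 0, so s·k^α = (n + δ)·k.
Dividing both sides by k: k^(1−α) = s / (n + δ).
k^0.5 = 0.44 / (0.008 + 0.057) = 0.44 / 0.065 = 6.7692
k* = 6.7692^(1/0.5) ≈ 45.8221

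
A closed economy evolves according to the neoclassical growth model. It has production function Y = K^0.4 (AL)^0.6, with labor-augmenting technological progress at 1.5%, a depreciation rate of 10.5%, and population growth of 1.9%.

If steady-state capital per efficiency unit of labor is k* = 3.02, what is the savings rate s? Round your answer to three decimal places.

Steady state requires s·f(k) = (n + g + δ)·k, i.e. s·k^α = (n + g + δ)·k.
So s / (n + g + δ) = (k*)^(1−α) = 3.02^0.6 = 1.9409.
Therefore s = 1.9409 × (n + g + δ) = 1.9409 × 0.139 = 0.2698.

s ≈ 0.270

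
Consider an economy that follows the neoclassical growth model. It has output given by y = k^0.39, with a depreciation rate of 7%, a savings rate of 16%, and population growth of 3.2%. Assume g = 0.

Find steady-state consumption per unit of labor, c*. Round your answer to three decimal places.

At the steady state, Δk = 0, so s·k^α = (n + δ)·k.
Dividing both sides by k: k^(1−α) = s / (n + δ).
k^0.61 = 0.16 / (0.032 + 0.070) = 0.16 / 0.102 = 1.5686
k* = 1.5686^(1/0.61) ≈ 2.0918
y* = (k*)^α = 2.0918^0.39 ≈ 1.3335
c* = (1 − s)·y* = (1 − 0.16) × 1.3335 ≈ 1.1201

c* ≈ 1.120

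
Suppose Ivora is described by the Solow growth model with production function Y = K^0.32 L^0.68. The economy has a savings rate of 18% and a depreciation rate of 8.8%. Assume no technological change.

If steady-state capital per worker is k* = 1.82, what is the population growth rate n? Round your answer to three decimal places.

n ≈ 0.032

Steady state requires s·f(k) = (n + δ)·k, i.e. s·k^α = (n + δ)·k.
So s / (n + δ) = (k*)^(1−α) = 1.82^0.68 = 1.5026.
Therefore n + δ = s / 1.5026 = 0.18 / 1.5026 = 0.1198, so n = 0.1198 − 0.088 = 0.0318.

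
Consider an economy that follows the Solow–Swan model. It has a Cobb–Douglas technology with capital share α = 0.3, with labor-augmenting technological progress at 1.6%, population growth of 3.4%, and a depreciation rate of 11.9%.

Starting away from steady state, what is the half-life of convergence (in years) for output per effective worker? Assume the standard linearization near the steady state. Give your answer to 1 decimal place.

half-life ≈ 5.9 years

Near the steady state the convergence rate is λ = (1 − α)(n + g + δ).
λ = (1 − 0.3) × 0.169 = 0.7 × 0.169 = 0.1183
Half-life = ln 2 / λ = 0.6931 / 0.1183 ≈ 5.86 years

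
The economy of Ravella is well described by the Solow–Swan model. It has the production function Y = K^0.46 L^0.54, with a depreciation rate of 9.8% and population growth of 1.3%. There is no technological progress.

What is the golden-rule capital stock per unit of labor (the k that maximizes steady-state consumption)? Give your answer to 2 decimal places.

The golden rule sets f'(k) = n + δ, i.e. α·k^(α−1) = n + δ.
So k^(1−α) = α / (n + δ) = 0.46 / 0.111 = 4.1441.
k_gold = 4.1441^(1/0.54) ≈ 13.9120

k_gold ≈ 13.91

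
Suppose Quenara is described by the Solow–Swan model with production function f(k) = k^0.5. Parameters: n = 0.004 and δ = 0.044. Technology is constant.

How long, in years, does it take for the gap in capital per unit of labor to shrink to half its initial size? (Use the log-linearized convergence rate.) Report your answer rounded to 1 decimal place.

Near the steady state the convergence rate is λ = (1 − α)(n + δ).
λ = (1 − 0.5) × 0.048 = 0.5 × 0.048 = 0.0240
Half-life = ln 2 / λ = 0.6931 / 0.0240 ≈ 28.88 years

about 28.9 years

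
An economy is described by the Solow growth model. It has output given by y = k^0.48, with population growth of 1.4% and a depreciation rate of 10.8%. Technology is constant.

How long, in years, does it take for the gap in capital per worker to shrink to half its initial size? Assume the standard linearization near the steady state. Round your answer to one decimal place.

t_½ ≈ 10.9 years

Near the steady state the convergence rate is λ = (1 − α)(n + δ).
λ = (1 − 0.48) × 0.122 = 0.52 × 0.122 = 0.06344
Half-life = ln 2 / λ = 0.6931 / 0.06344 ≈ 10.93 years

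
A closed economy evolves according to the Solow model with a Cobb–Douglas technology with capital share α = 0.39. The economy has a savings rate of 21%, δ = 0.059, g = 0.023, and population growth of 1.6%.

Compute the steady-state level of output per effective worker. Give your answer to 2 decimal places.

Steady state requires s·f(k) = (n + g + δ)·k, i.e. s·k^α = (n + g + δ)·k.
Rearranging, k^(1−α) = s / (n + g + δ).
k^0.61 = 0.21 / (0.016 + 0.023 + 0.059) = 0.21 / 0.098 = 2.1429
k* = 2.1429^(1/0.61) ≈ 3.4884
y* = (k*)^α = 3.4884^0.39 ≈ 1.6279

y* ≈ 1.63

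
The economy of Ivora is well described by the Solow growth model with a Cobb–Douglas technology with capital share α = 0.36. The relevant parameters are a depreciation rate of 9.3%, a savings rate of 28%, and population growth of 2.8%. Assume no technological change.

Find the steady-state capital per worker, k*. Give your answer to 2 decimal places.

k* = 3.71

At the steady state, Δk = 0, so s·k^α = (n + δ)·k.
Dividing both sides by k: k^(1−α) = s / (n + δ).
k^0.64 = 0.28 / (0.028 + 0.093) = 0.28 / 0.121 = 2.3140
k* = 2.3140^(1/0.64) ≈ 3.7095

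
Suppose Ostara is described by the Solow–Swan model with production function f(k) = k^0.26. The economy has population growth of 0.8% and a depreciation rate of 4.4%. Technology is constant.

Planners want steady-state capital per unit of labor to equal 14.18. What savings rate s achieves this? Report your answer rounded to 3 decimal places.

In steady state, investment equals break-even investment: s·k^α = (n + δ)·k.
So s / (n + δ) = (k*)^(1−α) = 14.18^0.74 = 7.1161.
Therefore s = 7.1161 × (n + δ) = 7.1161 × 0.052 = 0.3700.

s ≈ 0.370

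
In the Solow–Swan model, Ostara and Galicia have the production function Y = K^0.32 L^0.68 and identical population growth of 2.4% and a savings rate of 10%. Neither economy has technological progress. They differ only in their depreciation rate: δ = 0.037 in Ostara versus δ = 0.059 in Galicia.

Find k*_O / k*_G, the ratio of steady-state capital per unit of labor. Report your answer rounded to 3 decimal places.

Steady-state k* = [s/(n + δ)]^(1/(1−α)), so the ratio is [ (s_O/(n + δ)_O) / (s_G/(n + δ)_G) ]^1.4706.
s_O/(n + δ)_O = 0.10/0.061 = 1.6393; s_G/(n + δ)_G = 0.10/0.083 = 1.2048.
Ratio = (1.6393/1.2048)^1.4706 = 1.3606^1.4706 ≈ 1.5728

ratio ≈ 1.573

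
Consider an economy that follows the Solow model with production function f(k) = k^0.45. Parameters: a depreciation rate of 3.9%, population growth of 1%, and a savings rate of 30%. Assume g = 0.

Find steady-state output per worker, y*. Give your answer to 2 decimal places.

In steady state, investment equals break-even investment: s·k^α = (n + δ)·k.
Rearranging, k^(1−α) = s / (n + δ).
k^0.55 = 0.30 / (0.010 + 0.039) = 0.30 / 0.049 = 6.1224
k* = 6.1224^(1/0.55) ≈ 26.9629
y* = (k*)^α = 26.9629^0.45 ≈ 4.4040

y* ≈ 4.40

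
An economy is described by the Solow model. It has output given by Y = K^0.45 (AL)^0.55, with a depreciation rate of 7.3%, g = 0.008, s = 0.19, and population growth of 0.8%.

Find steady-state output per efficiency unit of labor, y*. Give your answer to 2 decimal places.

y* = 1.86

At the steady state, Δk = 0, so s·k^α = (n + g + δ)·k.
Dividing both sides by k: k^(1−α) = s / (n + g + δ).
k^0.55 = 0.19 / (0.008 + 0.008 + 0.073) = 0.19 / 0.089 = 2.1348
k* = 2.1348^(1/0.55) ≈ 3.9704
y* = (k*)^α = 3.9704^0.45 ≈ 1.8598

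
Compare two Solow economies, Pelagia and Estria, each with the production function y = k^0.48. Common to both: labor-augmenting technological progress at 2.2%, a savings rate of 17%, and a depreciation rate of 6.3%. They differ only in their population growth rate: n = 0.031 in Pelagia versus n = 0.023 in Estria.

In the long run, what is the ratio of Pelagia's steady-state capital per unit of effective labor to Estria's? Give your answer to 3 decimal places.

Steady-state k* = [s/(n + g + δ)]^(1/(1−α)), so the ratio is [ (s_P/(n + g + δ)_P) / (s_E/(n + g + δ)_E) ]^1.9231.
s_P/(n + g + δ)_P = 0.17/0.116 = 1.4655; s_E/(n + g + δ)_E = 0.17/0.108 = 1.5741.
Ratio = (1.4655/1.5741)^1.9231 = 0.9310^1.9231 ≈ 0.8715

k*_P / k*_E ≈ 0.872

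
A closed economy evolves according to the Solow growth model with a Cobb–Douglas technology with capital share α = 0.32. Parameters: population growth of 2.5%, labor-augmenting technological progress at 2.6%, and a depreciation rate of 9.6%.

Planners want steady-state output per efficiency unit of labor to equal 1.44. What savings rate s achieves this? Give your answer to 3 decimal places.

Steady state requires s·f(k) = (n + g + δ)·k, i.e. s·k^α = (n + g + δ)·k.
Since y* = [s/(n + g + δ)]^(α/(1−α)), we have s/(n + g + δ) = (y*)^((1−α)/α) = 1.44^2.125 = 2.1703.
Therefore s = 2.1703 × (n + g + δ) = 2.1703 × 0.147 = 0.3190.

s ≈ 0.319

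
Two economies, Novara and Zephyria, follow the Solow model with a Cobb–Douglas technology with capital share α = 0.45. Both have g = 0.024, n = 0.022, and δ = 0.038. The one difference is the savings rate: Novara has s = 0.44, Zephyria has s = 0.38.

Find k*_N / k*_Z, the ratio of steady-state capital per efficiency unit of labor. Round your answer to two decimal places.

k*_N / k*_Z ≈ 1.31

Steady-state k* = [s/(n + g + δ)]^(1/(1−α)), so the ratio is [ (s_N/(n + g + δ)_N) / (s_Z/(n + g + δ)_Z) ]^1.8182.
s_N/(n + g + δ)_N = 0.44/0.084 = 5.2381; s_Z/(n + g + δ)_Z = 0.38/0.084 = 4.5238.
Ratio = (5.2381/4.5238)^1.8182 = 1.1579^1.8182 ≈ 1.3055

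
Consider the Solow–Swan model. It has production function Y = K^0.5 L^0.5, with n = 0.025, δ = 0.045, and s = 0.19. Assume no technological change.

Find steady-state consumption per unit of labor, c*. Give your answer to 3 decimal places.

At the steady state, Δk = 0, so s·k^α = (n + δ)·k.
Dividing both sides by k: k^(1−α) = s / (n + δ).
k^0.5 = 0.19 / (0.025 + 0.045) = 0.19 / 0.070 = 2.7143
k* = 2.7143^(1/0.5) ≈ 7.3674
y* = (k*)^α = 7.3674^0.5 ≈ 2.7143
c* = (1 − s)·y* = (1 − 0.19) × 2.7143 ≈ 2.1986

c* = 2.199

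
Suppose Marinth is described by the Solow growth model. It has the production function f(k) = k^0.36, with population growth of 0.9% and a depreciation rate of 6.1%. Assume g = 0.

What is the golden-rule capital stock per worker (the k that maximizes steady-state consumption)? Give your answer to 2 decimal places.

The golden rule sets f'(k) = n + δ, i.e. α·k^(α−1) = n + δ.
So k^(1−α) = α / (n + δ) = 0.36 / 0.070 = 5.1429.
k_gold = 5.1429^(1/0.64) ≈ 12.9200

k_gold ≈ 12.92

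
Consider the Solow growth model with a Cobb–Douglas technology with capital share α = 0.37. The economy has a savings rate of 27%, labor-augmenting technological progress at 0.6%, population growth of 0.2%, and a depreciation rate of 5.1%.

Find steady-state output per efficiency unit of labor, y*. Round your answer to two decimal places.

In steady state, investment equals break-even investment: s·k^α = (n + g + δ)·k.
Dividing both sides by k: k^(1−α) = s / (n + g + δ).
k^0.63 = 0.27 / (0.002 + 0.006 + 0.051) = 0.27 / 0.059 = 4.5763
k* = 4.5763^(1/0.63) ≈ 11.1798
y* = (k*)^α = 11.1798^0.37 ≈ 2.4430

y* ≈ 2.44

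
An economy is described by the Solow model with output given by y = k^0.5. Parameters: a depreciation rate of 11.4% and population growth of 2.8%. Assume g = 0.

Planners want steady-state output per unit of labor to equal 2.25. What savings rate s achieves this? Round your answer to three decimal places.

s ≈ 0.320

At the steady state, Δk = 0, so s·k^α = (n + δ)·k.
Since y* = [s/(n + δ)]^(α/(1−α)), we have s/(n + δ) = (y*)^((1−α)/α) = 2.25^1 = 2.2500.
Therefore s = 2.2500 × (n + δ) = 2.2500 × 0.142 = 0.3195.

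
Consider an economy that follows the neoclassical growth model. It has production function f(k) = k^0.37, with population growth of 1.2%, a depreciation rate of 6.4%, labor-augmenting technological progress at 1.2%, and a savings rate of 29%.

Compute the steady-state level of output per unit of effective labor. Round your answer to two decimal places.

y* = 2.01

At the steady state, Δk = 0, so s·k^α = (n + g + δ)·k.
Dividing both sides by k: k^(1−α) = s / (n + g + δ).
k^0.63 = 0.29 / (0.012 + 0.012 + 0.064) = 0.29 / 0.088 = 3.2955
k* = 3.2955^(1/0.63) ≈ 6.6389
y* = (k*)^α = 6.6389^0.37 ≈ 2.0145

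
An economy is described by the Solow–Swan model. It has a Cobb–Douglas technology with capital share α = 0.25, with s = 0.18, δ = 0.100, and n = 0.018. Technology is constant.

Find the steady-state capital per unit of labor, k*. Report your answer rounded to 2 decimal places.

At the steady state, Δk = 0, so s·k^α = (n + δ)·k.
Rearranging, k^(1−α) = s / (n + δ).
k^0.75 = 0.18 / (0.018 + 0.100) = 0.18 / 0.118 = 1.5254
k* = 1.5254^(1/0.75) ≈ 1.7559

k* ≈ 1.76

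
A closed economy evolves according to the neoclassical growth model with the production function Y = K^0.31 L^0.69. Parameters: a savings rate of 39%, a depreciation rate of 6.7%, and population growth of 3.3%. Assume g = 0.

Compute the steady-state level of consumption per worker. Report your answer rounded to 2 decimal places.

c* ≈ 1.12

At the steady state, Δk = 0, so s·k^α = (n + δ)·k.
Rearranging, k^(1−α) = s / (n + δ).
k^0.69 = 0.39 / (0.033 + 0.067) = 0.39 / 0.100 = 3.9000
k* = 3.9000^(1/0.69) ≈ 7.1881
y* = (k*)^α = 7.1881^0.31 ≈ 1.8431
c* = (1 − s)·y* = (1 − 0.39) × 1.8431 ≈ 1.1243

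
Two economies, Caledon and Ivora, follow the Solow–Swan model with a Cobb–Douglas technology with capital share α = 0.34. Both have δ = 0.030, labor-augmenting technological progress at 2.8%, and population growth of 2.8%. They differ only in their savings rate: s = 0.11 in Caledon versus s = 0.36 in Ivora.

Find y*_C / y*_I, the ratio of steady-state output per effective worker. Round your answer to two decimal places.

Steady-state y* = [s/(n + g + δ)]^(α/(1−α)), so the ratio is [ (s_C/(n + g + δ)_C) / (s_I/(n + g + δ)_I) ]^0.5152.
s_C/(n + g + δ)_C = 0.11/0.086 = 1.2791; s_I/(n + g + δ)_I = 0.36/0.086 = 4.1860.
Ratio = (1.2791/4.1860)^0.5152 = 0.3056^0.5152 ≈ 0.5429

ratio ≈ 0.54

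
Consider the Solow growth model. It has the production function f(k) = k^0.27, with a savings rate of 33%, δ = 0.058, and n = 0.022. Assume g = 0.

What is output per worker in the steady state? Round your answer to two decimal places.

At the steady state, Δk = 0, so s·k^α = (n + δ)·k.
Dividing both sides by k: k^(1−α) = s / (n + δ).
k^0.73 = 0.33 / (0.022 + 0.058) = 0.33 / 0.080 = 4.1250
k* = 4.1250^(1/0.73) ≈ 6.9670
y* = (k*)^α = 6.9670^0.27 ≈ 1.6890

y* ≈ 1.69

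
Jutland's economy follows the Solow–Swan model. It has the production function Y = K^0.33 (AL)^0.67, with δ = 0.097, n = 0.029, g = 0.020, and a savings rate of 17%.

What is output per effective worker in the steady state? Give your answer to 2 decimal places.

y* = 1.08

At the steady state, Δk = 0, so s·k^α = (n + g + δ)·k.
Rearranging, k^(1−α) = s / (n + g + δ).
k^0.67 = 0.17 / (0.029 + 0.020 + 0.097) = 0.17 / 0.146 = 1.1644
k* = 1.1644^(1/0.67) ≈ 1.2550
y* = (k*)^α = 1.2550^0.33 ≈ 1.0778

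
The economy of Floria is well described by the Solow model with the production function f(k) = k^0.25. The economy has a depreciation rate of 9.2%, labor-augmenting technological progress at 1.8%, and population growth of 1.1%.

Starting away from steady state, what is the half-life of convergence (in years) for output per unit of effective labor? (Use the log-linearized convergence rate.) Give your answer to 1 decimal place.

Near the steady state the convergence rate is λ = (1 − α)(n + g + δ).
λ = (1 − 0.25) × 0.121 = 0.75 × 0.121 = 0.09075
Half-life = ln 2 / λ = 0.6931 / 0.09075 ≈ 7.64 years

t_½ ≈ 7.6 years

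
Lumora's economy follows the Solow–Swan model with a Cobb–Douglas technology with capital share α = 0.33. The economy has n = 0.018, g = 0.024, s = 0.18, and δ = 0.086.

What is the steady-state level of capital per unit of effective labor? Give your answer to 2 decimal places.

At the steady state, Δk = 0, so s·k^α = (n + g + δ)·k.
Dividing both sides by k: k^(1−α) = s / (n + g + δ).
k^0.67 = 0.18 / (0.018 + 0.024 + 0.086) = 0.18 / 0.128 = 1.4063
k* = 1.4063^(1/0.67) ≈ 1.6635

k* ≈ 1.66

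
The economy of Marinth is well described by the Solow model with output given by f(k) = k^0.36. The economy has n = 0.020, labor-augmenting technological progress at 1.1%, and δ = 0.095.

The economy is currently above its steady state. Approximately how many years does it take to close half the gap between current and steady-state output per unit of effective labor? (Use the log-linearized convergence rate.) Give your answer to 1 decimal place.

t_½ ≈ 8.6 years

Near the steady state the convergence rate is λ = (1 − α)(n + g + δ).
λ = (1 − 0.36) × 0.126 = 0.64 × 0.126 = 0.08064
Half-life = ln 2 / λ = 0.6931 / 0.08064 ≈ 8.59 years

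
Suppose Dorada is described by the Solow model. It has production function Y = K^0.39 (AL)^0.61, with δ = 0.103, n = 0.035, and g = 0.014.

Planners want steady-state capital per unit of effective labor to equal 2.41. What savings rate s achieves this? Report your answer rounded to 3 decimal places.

At the steady state, Δk = 0, so s·k^α = (n + g + δ)·k.
So s / (n + g + δ) = (k*)^(1−α) = 2.41^0.61 = 1.7101.
Therefore s = 1.7101 × (n + g + δ) = 1.7101 × 0.152 = 0.2599.

s ≈ 0.260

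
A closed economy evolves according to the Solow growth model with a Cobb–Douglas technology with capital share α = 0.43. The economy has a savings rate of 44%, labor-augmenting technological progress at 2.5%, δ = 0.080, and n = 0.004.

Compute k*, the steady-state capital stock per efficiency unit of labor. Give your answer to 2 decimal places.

In steady state, investment equals break-even investment: s·k^α = (n + g + δ)·k.
Rearranging, k^(1−α) = s / (n + g + δ).
k^0.57 = 0.44 / (0.004 + 0.025 + 0.080) = 0.44 / 0.109 = 4.0367
k* = 4.0367^(1/0.57) ≈ 11.5666

k* = 11.57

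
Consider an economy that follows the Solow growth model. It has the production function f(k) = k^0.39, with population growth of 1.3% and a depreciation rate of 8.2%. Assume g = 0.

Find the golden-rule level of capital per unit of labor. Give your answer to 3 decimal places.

k_gold ≈ 10.127

The golden rule sets f'(k) = n + δ, i.e. α·k^(α−1) = n + δ.
So k^(1−α) = α / (n + δ) = 0.39 / 0.095 = 4.1053.
k_gold = 4.1053^(1/0.61) ≈ 10.1271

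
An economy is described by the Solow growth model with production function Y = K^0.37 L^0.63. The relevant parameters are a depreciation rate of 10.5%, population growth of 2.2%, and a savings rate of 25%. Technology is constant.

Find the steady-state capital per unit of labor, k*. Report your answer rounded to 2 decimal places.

k* ≈ 2.93

In steady state, investment equals break-even investment: s·k^α = (n + δ)·k.
Rearranging, k^(1−α) = s / (n + δ).
k^0.63 = 0.25 / (0.022 + 0.105) = 0.25 / 0.127 = 1.9685
k* = 1.9685^(1/0.63) ≈ 2.9301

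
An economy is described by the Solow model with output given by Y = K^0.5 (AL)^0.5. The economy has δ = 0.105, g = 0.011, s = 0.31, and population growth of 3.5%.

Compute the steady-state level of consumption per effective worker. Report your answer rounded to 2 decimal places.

In steady state, investment equals break-even investment: s·k^α = (n + g + δ)·k.
Dividing both sides by k: k^(1−α) = s / (n + g + δ).
k^0.5 = 0.31 / (0.035 + 0.011 + 0.105) = 0.31 / 0.151 = 2.0530
k* = 2.0530^(1/0.5) ≈ 4.2148
y* = (k*)^α = 4.2148^0.5 ≈ 2.0530
c* = (1 − s)·y* = (1 − 0.31) × 2.0530 ≈ 1.4166

c* = 1.42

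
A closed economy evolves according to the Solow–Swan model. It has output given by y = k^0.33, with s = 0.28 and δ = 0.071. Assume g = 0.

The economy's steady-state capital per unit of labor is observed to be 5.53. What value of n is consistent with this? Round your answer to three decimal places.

n ≈ 0.018

Steady state requires s·f(k) = (n + δ)·k, i.e. s·k^α = (n + δ)·k.
So s / (n + δ) = (k*)^(1−α) = 5.53^0.67 = 3.1450.
Therefore n + δ = s / 3.1450 = 0.28 / 3.1450 = 0.0890, so n = 0.0890 − 0.071 = 0.0180.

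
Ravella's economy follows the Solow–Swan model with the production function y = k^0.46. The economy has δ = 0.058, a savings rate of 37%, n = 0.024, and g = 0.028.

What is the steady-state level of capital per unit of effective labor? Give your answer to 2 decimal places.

k* = 9.45

In steady state, investment equals break-even investment: s·k^α = (n + g + δ)·k.
Dividing both sides by k: k^(1−α) = s / (n + g + δ).
k^0.54 = 0.37 / (0.024 + 0.028 + 0.058) = 0.37 / 0.110 = 3.3636
k* = 3.3636^(1/0.54) ≈ 9.4529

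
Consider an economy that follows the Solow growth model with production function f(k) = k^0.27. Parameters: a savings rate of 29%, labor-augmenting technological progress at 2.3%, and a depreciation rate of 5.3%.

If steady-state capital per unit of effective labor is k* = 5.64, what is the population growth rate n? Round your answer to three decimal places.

n ≈ 0.006

Steady state requires s·f(k) = (n + g + δ)·k, i.e. s·k^α = (n + g + δ)·k.
So s / (n + g + δ) = (k*)^(1−α) = 5.64^0.73 = 3.5354.
Therefore n + g + δ = s / 3.5354 = 0.29 / 3.5354 = 0.0820, so n = 0.0820 − 0.076 = 0.0060.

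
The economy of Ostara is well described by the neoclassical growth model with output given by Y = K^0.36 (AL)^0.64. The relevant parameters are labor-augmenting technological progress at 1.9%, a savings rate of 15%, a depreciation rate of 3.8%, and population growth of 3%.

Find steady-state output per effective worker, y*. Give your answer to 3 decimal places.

Steady state requires s·f(k) = (n + g + δ)·k, i.e. s·k^α = (n + g + δ)·k.
Dividing both sides by k: k^(1−α) = s / (n + g + δ).
k^0.64 = 0.15 / (0.030 + 0.019 + 0.038) = 0.15 / 0.087 = 1.7241
k* = 1.7241^(1/0.64) ≈ 2.3422
y* = (k*)^α = 2.3422^0.36 ≈ 1.3585

y* ≈ 1.359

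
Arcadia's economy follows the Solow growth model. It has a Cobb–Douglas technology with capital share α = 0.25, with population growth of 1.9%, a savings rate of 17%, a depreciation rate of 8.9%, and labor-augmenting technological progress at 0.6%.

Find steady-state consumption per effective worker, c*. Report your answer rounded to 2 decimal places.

At the steady state, Δk = 0, so s·k^α = (n + g + δ)·k.
Dividing both sides by k: k^(1−α) = s / (n + g + δ).
k^0.75 = 0.17 / (0.019 + 0.006 + 0.089) = 0.17 / 0.114 = 1.4912
k* = 1.4912^(1/0.75) ≈ 1.7037
y* = (k*)^α = 1.7037^0.25 ≈ 1.1425
c* = (1 − s)·y* = (1 − 0.17) × 1.1425 ≈ 0.9483

c* = 0.95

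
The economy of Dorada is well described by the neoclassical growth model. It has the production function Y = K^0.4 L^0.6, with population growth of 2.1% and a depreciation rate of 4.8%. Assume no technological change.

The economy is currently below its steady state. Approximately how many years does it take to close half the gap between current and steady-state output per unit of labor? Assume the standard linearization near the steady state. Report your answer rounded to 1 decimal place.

t_½ ≈ 16.7 years

Near the steady state the convergence rate is λ = (1 − α)(n + δ).
λ = (1 − 0.4) × 0.069 = 0.6 × 0.069 = 0.0414
Half-life = ln 2 / λ = 0.6931 / 0.0414 ≈ 16.74 years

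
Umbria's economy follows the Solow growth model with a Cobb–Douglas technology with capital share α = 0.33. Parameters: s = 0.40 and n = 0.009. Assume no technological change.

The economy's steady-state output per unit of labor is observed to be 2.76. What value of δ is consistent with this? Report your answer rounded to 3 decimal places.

δ ≈ 0.042

In steady state, investment equals break-even investment: s·k^α = (n + δ)·k.
Since y* = [s/(n + δ)]^(α/(1−α)), we have s/(n + δ) = (y*)^((1−α)/α) = 2.76^2.0303 = 7.8556.
Therefore n + δ = s / 7.8556 = 0.40 / 7.8556 = 0.0509, so δ = 0.0509 − 0.009 = 0.0419.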